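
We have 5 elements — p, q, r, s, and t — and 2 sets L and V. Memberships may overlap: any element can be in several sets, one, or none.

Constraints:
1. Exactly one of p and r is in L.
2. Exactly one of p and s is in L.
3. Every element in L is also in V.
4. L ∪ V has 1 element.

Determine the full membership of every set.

L = {p}; V = {p}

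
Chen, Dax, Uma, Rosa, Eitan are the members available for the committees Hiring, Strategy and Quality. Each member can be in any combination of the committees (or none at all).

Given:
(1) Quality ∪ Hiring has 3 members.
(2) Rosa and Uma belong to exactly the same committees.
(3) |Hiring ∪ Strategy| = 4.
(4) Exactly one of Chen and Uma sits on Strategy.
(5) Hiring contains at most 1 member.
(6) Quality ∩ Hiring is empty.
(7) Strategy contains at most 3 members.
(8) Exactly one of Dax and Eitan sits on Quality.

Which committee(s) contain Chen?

Chen: Quality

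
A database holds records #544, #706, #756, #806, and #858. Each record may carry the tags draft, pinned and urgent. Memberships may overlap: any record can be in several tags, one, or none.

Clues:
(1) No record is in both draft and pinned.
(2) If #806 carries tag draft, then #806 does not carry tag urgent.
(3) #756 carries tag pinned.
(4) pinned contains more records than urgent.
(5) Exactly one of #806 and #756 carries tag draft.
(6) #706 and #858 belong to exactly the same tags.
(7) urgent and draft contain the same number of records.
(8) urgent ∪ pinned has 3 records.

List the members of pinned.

pinned = {#706, #756, #858}

From (3): #756 ∈ pinned.
(1) (disjoint): #756 ∉ draft.
(5) (exactly one): #806 ∈ draft.
(1) (disjoint): #806 ∉ pinned.
(2): #806 ∉ urgent.
Suppose #544 ∈ pinned: no assignment then satisfies all the clues, so #544 ∉ pinned.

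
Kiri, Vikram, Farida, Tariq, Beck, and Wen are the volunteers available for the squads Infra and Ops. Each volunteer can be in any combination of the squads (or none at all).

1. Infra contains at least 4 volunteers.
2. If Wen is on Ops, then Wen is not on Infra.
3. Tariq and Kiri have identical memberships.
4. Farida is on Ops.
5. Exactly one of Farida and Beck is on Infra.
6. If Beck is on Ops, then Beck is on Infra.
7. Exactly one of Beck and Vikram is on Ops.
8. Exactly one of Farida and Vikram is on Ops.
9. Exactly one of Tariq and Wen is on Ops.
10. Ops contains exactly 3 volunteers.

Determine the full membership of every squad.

Infra = {Beck, Kiri, Tariq, Vikram}; Ops = {Beck, Farida, Wen}

From (4): Farida ∈ Ops.
(8) (exactly one): Vikram ∉ Ops.
(7) (exactly one): Beck ∈ Ops.
(6): Beck ∈ Infra.
(5) (exactly one): Farida ∉ Infra.
Suppose Kiri ∉ Infra: no assignment then satisfies all the clues, so Kiri ∈ Infra.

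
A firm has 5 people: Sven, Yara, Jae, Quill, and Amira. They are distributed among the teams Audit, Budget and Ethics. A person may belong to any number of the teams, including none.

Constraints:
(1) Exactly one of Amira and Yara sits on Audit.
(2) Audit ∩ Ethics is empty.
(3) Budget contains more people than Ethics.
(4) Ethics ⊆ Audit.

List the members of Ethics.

Ethics = {}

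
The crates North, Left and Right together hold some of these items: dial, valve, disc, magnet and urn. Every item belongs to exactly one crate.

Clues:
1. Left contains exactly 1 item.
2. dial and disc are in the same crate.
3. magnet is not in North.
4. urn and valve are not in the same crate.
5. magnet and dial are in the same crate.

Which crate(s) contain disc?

disc: Right

From (3): magnet ∉ North.
(5): dial matches magnet: dial ∉ North.
(2): disc matches dial: disc ∉ North.
Suppose disc ∈ Left: no assignment then satisfies all the clues, so disc ∉ Left.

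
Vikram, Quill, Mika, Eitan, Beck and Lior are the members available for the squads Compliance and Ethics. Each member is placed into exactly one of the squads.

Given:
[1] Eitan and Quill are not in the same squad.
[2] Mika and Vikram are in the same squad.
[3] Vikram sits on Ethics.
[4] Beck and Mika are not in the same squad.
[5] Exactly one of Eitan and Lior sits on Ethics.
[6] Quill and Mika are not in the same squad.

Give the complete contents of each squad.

Compliance = {Beck, Lior, Quill}; Ethics = {Eitan, Mika, Vikram}

From (3): Vikram ∈ Ethics.
(2): Mika matches Vikram: Mika ∉ Compliance.
(2): Mika matches Vikram: Mika ∈ Ethics.
(4): Beck ∉ Ethics.
(6): Quill ∉ Ethics.
Only one squad left: Quill ∈ Compliance.
Only one squad left: Beck ∈ Compliance.
(1): Eitan ∉ Compliance.
Only one squad left: Eitan ∈ Ethics.
(5) (exactly one): Lior ∉ Ethics.
Only one squad left: Lior ∈ Compliance.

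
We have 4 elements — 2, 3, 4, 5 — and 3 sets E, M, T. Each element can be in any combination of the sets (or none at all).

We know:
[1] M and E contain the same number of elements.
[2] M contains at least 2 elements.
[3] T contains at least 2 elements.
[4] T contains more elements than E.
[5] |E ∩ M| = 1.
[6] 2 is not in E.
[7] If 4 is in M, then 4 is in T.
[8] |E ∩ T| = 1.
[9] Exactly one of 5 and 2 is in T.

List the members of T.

T = {2, 3, 4}

From (6): 2 ∉ E.
Suppose 2 ∉ T: no assignment then satisfies all the clues, so 2 ∈ T.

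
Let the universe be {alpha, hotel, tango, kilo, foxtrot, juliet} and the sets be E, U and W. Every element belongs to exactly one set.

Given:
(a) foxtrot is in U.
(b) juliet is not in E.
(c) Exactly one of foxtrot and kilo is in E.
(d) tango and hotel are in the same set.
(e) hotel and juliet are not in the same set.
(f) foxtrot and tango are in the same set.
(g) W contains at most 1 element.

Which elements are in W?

W = {juliet}

From (a): foxtrot ∈ U.
From (b): juliet ∉ E.
(c) (exactly one): kilo ∈ E.
(f): tango matches foxtrot: tango ∉ E.
(f): tango matches foxtrot: tango ∈ U.
(d): hotel matches tango: hotel ∉ E.
(d): hotel matches tango: hotel ∈ U.
(e): juliet ∉ U.
Only one set left: juliet ∈ W.
(g): W already has 1, so the rest are out.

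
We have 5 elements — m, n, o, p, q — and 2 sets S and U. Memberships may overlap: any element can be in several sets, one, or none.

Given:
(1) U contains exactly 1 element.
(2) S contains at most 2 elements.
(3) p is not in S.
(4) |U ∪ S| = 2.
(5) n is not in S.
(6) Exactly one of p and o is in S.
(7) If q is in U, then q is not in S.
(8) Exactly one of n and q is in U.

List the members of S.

S = {o}

From (3): p ∉ S.
From (5): n ∉ S.
(6) (exactly one): o ∈ S.
Suppose m ∈ S: no assignment then satisfies all the clues, so m ∉ S.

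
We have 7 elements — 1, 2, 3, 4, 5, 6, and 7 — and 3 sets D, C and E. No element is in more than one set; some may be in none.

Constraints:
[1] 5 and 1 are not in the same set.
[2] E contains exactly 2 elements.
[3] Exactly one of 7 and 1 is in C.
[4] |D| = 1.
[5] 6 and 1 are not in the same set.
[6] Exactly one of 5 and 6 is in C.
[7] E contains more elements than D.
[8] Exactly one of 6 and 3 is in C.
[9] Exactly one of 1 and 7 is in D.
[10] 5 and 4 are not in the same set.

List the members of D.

D = {1}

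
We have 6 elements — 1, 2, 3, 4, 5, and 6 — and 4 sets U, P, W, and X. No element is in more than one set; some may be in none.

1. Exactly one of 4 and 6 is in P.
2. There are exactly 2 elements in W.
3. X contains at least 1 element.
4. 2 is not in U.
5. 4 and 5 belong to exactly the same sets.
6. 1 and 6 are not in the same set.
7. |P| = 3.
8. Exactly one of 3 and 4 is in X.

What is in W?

From (4): 2 ∉ U.
Suppose 1 ∈ W: no assignment then satisfies all the clues, so 1 ∉ W.

W = {2, 6}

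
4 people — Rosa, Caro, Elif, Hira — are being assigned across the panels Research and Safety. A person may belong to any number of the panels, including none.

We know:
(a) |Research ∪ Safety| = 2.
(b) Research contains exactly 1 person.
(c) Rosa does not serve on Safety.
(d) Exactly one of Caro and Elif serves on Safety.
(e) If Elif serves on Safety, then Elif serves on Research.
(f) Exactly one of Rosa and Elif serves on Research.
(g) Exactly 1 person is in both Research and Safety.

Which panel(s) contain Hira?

Hira: Safety

From (c): Rosa ∉ Safety.
Suppose Hira ∈ Research: no assignment then satisfies all the clues, so Hira ∉ Research.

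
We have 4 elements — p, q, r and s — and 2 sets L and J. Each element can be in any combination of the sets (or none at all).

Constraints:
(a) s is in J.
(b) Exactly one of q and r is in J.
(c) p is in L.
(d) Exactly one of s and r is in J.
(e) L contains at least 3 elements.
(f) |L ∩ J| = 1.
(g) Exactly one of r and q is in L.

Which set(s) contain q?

q: J

From (a): s ∈ J.
From (c): p ∈ L.
(d) (exactly one): r ∉ J.
(b) (exactly one): q ∈ J.
Suppose q ∈ L: no assignment then satisfies all the clues, so q ∉ L.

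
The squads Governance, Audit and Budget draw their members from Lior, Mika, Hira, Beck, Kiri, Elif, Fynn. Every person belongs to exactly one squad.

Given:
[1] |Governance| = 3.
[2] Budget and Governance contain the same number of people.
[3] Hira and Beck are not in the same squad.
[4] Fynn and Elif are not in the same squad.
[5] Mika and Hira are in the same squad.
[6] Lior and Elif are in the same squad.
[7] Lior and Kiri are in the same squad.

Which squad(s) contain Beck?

Beck: Audit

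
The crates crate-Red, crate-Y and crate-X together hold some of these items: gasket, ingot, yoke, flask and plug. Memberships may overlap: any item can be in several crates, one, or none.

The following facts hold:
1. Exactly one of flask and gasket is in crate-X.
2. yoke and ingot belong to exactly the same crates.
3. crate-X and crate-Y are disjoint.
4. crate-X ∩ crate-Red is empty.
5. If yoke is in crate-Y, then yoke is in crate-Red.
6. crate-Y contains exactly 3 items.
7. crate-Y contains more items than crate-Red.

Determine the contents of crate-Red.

crate-Red = {ingot, yoke}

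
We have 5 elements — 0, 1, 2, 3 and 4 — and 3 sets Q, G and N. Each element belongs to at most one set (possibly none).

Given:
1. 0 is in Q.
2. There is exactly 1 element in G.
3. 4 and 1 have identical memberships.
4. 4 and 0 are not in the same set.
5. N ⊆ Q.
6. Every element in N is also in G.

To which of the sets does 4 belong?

4: none

From (1): 0 ∈ Q.
(4): 4 ∉ Q.
(5) contrapositive: 4 ∉ N.
(3): 1 matches 4: 1 ∉ Q.
(3): 1 matches 4: 1 ∉ N.
Suppose 4 ∈ G: no assignment then satisfies all the clues, so 4 ∉ G.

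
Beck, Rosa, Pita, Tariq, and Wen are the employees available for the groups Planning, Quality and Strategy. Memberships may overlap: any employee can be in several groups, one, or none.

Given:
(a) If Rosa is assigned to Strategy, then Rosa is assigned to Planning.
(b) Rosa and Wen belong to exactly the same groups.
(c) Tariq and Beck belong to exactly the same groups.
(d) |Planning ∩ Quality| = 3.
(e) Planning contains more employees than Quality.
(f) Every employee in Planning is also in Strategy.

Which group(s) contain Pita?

Pita: Planning, Quality, Strategy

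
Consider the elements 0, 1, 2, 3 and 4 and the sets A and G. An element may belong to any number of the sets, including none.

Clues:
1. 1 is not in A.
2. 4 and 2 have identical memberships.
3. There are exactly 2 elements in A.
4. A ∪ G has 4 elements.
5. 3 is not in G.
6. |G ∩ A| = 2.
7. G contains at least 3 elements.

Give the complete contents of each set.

From (1): 1 ∉ A.
From (5): 3 ∉ G.
Suppose 0 ∈ A: no assignment then satisfies all the clues, so 0 ∉ A.

A = {2, 4}; G = {0, 1, 2, 4}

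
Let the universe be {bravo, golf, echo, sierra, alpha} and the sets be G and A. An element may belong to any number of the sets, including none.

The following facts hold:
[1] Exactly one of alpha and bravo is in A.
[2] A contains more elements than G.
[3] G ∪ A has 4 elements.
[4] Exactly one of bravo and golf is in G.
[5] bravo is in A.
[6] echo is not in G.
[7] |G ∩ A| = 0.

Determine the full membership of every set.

G = {golf}; A = {bravo, echo, sierra}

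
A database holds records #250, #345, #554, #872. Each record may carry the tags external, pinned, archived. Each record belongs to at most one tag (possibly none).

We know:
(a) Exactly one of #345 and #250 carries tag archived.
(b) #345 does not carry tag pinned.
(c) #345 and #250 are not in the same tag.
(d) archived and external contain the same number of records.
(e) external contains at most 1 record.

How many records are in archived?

1

From (b): #345 ∉ pinned.
Suppose #554 ∈ archived: no assignment then satisfies all the clues, so #554 ∉ archived.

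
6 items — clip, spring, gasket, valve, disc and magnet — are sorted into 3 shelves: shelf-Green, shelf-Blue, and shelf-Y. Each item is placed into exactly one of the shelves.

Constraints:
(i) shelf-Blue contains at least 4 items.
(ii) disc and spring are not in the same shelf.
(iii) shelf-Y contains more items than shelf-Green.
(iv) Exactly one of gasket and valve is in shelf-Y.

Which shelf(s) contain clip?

clip: shelf-Blue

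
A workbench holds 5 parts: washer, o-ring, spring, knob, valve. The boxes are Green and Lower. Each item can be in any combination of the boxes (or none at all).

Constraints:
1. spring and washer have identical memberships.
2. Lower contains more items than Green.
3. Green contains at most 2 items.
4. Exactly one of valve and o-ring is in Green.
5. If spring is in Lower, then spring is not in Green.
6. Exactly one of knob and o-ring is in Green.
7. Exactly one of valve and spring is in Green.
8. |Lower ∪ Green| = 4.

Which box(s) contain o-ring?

o-ring: none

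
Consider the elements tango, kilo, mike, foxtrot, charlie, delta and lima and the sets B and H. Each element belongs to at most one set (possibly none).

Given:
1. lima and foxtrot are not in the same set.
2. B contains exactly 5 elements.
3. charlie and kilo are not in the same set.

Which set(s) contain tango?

tango: B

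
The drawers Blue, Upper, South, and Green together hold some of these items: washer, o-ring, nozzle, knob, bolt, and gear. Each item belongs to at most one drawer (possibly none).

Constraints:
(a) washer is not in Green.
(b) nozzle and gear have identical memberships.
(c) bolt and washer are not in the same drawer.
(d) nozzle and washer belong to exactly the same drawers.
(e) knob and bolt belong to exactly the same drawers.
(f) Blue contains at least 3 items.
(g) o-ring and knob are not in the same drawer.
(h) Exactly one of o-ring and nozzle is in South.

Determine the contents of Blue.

From (a): washer ∉ Green.
(d): nozzle matches washer: nozzle ∉ Green.
(b): gear matches nozzle: gear ∉ Green.
Suppose washer ∉ Blue: no assignment then satisfies all the clues, so washer ∈ Blue.

Blue = {gear, nozzle, washer}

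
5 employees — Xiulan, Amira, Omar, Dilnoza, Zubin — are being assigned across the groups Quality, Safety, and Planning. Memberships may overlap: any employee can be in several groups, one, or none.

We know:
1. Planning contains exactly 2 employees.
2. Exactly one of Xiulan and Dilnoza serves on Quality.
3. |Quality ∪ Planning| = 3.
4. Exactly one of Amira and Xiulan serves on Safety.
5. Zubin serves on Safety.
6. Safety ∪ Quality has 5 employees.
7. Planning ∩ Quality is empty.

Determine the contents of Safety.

Safety = {Amira, Dilnoza, Omar, Zubin}

From (5): Zubin ∈ Safety.
Suppose Xiulan ∈ Safety: no assignment then satisfies all the clues, so Xiulan ∉ Safety.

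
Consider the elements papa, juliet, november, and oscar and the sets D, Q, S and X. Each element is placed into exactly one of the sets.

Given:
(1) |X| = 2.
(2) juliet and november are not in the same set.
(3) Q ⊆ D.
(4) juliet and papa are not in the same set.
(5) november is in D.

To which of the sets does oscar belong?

oscar: X

From (5): november ∈ D.
(2): juliet ∉ D.
(3) contrapositive: juliet ∉ Q.
Suppose oscar ∈ D: no assignment then satisfies all the clues, so oscar ∉ D.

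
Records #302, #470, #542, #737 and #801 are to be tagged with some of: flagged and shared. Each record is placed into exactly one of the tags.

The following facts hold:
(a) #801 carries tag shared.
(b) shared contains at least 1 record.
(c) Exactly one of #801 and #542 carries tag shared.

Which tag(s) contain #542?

#542: flagged

From (a): #801 ∈ shared.
(c) (exactly one): #542 ∉ shared.
Only one tag left: #542 ∈ flagged.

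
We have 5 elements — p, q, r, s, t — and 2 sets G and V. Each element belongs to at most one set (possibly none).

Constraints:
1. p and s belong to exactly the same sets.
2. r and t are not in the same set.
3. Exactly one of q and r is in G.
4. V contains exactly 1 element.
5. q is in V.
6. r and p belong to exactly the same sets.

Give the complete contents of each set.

From (5): q ∈ V.
(3) (exactly one): r ∈ G.
(4): V already has 1, so the rest are out.
(6): p matches r: p ∈ G.
(1): s matches p: s ∈ G.
(2): t ∉ G.

G = {p, r, s}; V = {q}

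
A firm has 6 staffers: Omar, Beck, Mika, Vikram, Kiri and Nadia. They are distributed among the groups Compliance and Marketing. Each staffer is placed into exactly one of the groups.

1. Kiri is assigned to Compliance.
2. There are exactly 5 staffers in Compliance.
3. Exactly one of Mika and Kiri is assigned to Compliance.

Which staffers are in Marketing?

Marketing = {Mika}

From (1): Kiri ∈ Compliance.
(3) (exactly one): Mika ∉ Compliance.
Only one group left: Mika ∈ Marketing.
(2): only 5 candidates remain for Compliance, so all are in.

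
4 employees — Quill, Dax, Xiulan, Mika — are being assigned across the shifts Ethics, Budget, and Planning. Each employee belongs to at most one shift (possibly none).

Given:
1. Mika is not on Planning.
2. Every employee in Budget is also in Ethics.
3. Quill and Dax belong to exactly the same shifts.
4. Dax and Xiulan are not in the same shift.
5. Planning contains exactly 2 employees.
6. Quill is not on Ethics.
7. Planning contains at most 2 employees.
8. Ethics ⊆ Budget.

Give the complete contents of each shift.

Ethics = {}; Budget = {}; Planning = {Dax, Quill}

From (1): Mika ∉ Planning.
From (6): Quill ∉ Ethics.
(2) contrapositive: Quill ∉ Budget.
(3): Dax matches Quill: Dax ∉ Ethics.
(3): Dax matches Quill: Dax ∉ Budget.
Suppose Quill ∉ Planning: no assignment then satisfies all the clues, so Quill ∈ Planning.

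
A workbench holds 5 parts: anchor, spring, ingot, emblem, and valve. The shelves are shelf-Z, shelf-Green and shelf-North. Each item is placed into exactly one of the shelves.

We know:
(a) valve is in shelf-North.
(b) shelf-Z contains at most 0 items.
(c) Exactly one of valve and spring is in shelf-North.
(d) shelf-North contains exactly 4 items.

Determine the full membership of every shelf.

From (a): valve ∈ shelf-North.
(b): shelf-Z already has 0, so the rest are out.
(c) (exactly one): spring ∉ shelf-North.
(d): only 4 candidates remain for shelf-North, so all are in.
Only one shelf left: spring ∈ shelf-Green.

shelf-Z = {}; shelf-Green = {spring}; shelf-North = {anchor, emblem, ingot, valve}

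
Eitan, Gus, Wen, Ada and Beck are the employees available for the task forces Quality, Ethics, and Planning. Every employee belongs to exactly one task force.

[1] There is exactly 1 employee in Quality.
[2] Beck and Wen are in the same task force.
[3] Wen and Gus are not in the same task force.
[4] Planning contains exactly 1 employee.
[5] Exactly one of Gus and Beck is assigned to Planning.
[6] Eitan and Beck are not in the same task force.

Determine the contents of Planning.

Planning = {Gus}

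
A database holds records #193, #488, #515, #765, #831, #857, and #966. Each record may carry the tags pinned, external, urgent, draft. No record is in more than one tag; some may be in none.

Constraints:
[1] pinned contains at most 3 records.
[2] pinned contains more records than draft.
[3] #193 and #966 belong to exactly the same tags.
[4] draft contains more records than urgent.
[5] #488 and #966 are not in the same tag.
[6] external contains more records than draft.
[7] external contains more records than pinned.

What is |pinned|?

2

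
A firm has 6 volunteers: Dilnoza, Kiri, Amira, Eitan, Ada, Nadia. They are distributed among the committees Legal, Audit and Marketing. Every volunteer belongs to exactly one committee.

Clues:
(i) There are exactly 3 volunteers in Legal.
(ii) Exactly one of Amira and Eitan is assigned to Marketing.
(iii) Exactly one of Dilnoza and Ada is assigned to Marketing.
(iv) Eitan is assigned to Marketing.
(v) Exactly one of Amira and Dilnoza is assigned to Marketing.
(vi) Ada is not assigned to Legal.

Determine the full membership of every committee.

Legal = {Amira, Kiri, Nadia}; Audit = {Ada}; Marketing = {Dilnoza, Eitan}

From (iv): Eitan ∈ Marketing.
From (vi): Ada ∉ Legal.
(ii) (exactly one): Amira ∉ Marketing.
(v) (exactly one): Dilnoza ∈ Marketing.
(i): only 3 candidates remain for Legal, so all are in.
(iii) (exactly one): Ada ∉ Marketing.
Only one committee left: Ada ∈ Audit.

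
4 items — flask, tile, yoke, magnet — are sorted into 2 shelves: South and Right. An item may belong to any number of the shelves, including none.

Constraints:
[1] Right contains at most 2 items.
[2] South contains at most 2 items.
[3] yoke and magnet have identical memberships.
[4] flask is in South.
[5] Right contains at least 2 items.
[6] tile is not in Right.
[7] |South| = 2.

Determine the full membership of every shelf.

From (4): flask ∈ South.
From (6): tile ∉ Right.
Suppose flask ∈ Right: no assignment then satisfies all the clues, so flask ∉ Right.

South = {flask, tile}; Right = {magnet, yoke}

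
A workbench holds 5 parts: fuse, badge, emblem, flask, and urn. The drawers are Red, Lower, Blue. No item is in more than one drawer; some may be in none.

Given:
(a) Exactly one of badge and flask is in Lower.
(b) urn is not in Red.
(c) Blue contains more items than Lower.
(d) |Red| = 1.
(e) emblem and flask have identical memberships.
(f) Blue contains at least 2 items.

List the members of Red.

Red = {fuse}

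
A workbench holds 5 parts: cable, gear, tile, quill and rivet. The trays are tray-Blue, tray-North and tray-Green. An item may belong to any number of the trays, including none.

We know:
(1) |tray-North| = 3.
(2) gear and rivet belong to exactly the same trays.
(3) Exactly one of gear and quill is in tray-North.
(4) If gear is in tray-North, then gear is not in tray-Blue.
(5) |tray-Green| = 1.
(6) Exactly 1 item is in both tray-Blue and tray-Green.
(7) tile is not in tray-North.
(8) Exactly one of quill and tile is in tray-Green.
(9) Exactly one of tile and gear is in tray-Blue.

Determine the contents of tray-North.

tray-North = {cable, gear, rivet}

From (7): tile ∉ tray-North.
Suppose cable ∉ tray-North: no assignment then satisfies all the clues, so cable ∈ tray-North.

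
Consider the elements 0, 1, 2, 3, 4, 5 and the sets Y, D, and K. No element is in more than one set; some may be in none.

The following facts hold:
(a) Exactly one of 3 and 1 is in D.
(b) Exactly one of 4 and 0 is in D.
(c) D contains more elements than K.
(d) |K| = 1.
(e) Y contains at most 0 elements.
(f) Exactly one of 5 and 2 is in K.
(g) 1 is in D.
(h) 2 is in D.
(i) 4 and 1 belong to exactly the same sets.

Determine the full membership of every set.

Y = {}; D = {1, 2, 4}; K = {5}

From (g): 1 ∈ D.
From (h): 2 ∈ D.
(a) (exactly one): 3 ∉ D.
(e): Y already has 0, so the rest are out.
(f) (exactly one): 5 ∈ K.
(i): 4 matches 1: 4 ∈ D.
(b) (exactly one): 0 ∉ D.
(d): K already has 1, so the rest are out.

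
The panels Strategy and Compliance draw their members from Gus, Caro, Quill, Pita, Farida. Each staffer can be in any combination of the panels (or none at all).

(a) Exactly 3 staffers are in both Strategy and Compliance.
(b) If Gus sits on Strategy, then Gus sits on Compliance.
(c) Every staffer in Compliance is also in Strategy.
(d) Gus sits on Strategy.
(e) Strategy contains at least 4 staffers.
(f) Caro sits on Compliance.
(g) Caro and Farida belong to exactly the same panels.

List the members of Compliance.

Compliance = {Caro, Farida, Gus}

From (d): Gus ∈ Strategy.
From (f): Caro ∈ Compliance.
(b): Gus ∈ Compliance.
(c) with Caro ∈ Compliance: Caro ∈ Strategy.
(g): Farida matches Caro: Farida ∈ Strategy.
(g): Farida matches Caro: Farida ∈ Compliance.
Suppose Quill ∈ Compliance: no assignment then satisfies all the clues, so Quill ∉ Compliance.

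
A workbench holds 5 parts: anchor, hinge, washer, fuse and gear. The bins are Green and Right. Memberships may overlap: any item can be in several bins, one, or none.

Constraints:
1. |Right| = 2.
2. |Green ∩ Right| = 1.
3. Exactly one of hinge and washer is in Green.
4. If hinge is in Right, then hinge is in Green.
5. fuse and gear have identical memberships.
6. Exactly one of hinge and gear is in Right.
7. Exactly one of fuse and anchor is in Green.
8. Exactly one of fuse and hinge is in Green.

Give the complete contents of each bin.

Green = {anchor, hinge}; Right = {hinge, washer}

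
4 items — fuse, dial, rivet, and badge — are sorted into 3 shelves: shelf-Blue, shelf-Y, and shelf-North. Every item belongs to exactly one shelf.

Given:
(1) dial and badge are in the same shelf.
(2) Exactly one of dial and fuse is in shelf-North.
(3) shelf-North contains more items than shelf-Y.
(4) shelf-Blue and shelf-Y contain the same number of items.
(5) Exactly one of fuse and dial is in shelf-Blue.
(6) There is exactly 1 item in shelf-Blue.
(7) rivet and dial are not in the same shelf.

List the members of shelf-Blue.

shelf-Blue = {fuse}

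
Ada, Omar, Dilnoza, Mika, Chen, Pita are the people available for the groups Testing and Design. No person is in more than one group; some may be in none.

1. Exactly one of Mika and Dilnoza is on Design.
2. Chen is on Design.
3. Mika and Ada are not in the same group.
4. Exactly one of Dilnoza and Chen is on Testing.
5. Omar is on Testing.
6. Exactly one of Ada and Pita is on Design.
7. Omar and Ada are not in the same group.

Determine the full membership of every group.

From (2): Chen ∈ Design.
From (5): Omar ∈ Testing.
(4) (exactly one): Dilnoza ∈ Testing.
(7): Ada ∉ Testing.
(1) (exactly one): Mika ∈ Design.
(3): Ada ∉ Design.
(6) (exactly one): Pita ∈ Design.

Testing = {Dilnoza, Omar}; Design = {Chen, Mika, Pita}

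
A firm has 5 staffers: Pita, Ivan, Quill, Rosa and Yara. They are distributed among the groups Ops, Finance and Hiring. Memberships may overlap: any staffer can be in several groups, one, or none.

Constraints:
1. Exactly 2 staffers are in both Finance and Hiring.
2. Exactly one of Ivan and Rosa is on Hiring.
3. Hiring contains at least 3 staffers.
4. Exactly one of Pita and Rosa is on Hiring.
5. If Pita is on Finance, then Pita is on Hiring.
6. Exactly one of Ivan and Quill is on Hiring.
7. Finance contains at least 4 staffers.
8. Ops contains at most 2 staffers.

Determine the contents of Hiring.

Hiring = {Ivan, Pita, Yara}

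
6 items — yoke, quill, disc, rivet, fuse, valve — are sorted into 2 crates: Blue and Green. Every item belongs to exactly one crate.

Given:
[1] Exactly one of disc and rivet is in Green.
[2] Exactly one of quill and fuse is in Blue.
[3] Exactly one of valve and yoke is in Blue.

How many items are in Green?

3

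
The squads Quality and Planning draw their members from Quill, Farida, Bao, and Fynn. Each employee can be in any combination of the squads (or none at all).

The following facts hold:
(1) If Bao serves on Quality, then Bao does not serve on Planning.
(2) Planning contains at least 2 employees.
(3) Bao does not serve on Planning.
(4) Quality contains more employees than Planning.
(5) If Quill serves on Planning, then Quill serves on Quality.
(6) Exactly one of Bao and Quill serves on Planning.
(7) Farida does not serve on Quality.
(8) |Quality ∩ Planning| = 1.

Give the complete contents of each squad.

Quality = {Bao, Fynn, Quill}; Planning = {Farida, Quill}

From (3): Bao ∉ Planning.
From (7): Farida ∉ Quality.
(6) (exactly one): Quill ∈ Planning.
(5): Quill ∈ Quality.
Suppose Farida ∉ Planning: no assignment then satisfies all the clues, so Farida ∈ Planning.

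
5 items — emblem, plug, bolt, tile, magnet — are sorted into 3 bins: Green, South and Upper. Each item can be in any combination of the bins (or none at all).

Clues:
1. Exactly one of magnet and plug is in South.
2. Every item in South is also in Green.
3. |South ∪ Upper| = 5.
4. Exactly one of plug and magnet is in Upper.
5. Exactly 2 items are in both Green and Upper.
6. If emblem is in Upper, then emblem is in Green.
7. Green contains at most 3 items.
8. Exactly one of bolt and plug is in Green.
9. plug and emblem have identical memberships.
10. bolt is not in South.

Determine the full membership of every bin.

From (10): bolt ∉ South.
Suppose emblem ∉ Green: no assignment then satisfies all the clues, so emblem ∈ Green.

Green = {emblem, magnet, plug}; South = {magnet}; Upper = {bolt, emblem, plug, tile}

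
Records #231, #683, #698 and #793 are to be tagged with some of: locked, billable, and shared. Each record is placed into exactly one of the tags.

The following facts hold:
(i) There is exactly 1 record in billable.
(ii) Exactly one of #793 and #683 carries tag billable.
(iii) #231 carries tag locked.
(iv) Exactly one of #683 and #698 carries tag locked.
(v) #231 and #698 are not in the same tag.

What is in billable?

billable = {#793}

From (iii): #231 ∈ locked.
(v): #698 ∉ locked.
(iv) (exactly one): #683 ∈ locked.
(ii) (exactly one): #793 ∈ billable.
(i): billable already has 1, so the rest are out.
Only one tag left: #698 ∈ shared.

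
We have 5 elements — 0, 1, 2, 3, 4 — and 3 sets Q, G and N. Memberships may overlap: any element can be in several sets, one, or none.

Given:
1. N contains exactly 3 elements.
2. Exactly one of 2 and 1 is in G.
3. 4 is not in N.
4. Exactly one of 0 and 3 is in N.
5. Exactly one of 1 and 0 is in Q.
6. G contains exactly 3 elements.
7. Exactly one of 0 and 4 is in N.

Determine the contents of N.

From (3): 4 ∉ N.
(7) (exactly one): 0 ∈ N.
(4) (exactly one): 3 ∉ N.
(1): only 3 candidates remain for N, so all are in.

N = {0, 1, 2}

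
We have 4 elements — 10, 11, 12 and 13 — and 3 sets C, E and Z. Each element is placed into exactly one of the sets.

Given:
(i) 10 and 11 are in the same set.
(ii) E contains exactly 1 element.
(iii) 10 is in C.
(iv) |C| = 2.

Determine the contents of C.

C = {10, 11}

From (iii): 10 ∈ C.
(i): 11 matches 10: 11 ∈ C.
(iv): C already has 2, so the rest are out.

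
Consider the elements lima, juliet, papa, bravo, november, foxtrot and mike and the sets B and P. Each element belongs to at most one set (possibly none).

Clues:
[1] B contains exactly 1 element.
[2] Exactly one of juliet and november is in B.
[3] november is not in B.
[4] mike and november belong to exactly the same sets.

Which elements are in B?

B = {juliet}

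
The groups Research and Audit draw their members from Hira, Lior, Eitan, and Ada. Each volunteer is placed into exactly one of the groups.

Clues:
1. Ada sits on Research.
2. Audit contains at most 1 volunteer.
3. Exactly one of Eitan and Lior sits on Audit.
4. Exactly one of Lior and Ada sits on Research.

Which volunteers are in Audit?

Audit = {Lior}

From (1): Ada ∈ Research.
(4) (exactly one): Lior ∉ Research.
Only one group left: Lior ∈ Audit.
(2): Audit already has 1, so the rest are out.
Only one group left: Hira ∈ Research.
Only one group left: Eitan ∈ Research.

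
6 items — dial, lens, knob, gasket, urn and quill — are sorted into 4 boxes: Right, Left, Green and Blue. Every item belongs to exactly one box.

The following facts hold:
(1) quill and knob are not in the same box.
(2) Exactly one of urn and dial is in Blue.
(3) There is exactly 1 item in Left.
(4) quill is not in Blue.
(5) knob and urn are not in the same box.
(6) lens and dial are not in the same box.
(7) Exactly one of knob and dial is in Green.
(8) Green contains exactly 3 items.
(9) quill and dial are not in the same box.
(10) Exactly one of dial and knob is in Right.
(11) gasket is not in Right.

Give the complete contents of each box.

Right = {dial}; Left = {quill}; Green = {gasket, knob, lens}; Blue = {urn}

From (4): quill ∉ Blue.
From (11): gasket ∉ Right.
Suppose dial ∉ Right: no assignment then satisfies all the clues, so dial ∈ Right.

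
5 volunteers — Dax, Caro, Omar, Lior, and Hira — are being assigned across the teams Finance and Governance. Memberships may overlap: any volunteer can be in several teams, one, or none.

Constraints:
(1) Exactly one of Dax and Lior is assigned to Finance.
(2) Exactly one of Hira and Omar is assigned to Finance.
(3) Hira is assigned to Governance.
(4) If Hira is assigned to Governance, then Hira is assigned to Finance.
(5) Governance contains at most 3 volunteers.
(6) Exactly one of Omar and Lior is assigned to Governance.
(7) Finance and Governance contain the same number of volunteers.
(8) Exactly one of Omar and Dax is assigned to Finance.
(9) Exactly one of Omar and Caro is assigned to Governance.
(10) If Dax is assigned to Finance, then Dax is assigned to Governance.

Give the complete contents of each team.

From (3): Hira ∈ Governance.
(4): Hira ∈ Finance.
(2) (exactly one): Omar ∉ Finance.
(8) (exactly one): Dax ∈ Finance.
(10): Dax ∈ Governance.
(1) (exactly one): Lior ∉ Finance.
Suppose Caro ∉ Finance: no assignment then satisfies all the clues, so Caro ∈ Finance.

Finance = {Caro, Dax, Hira}; Governance = {Dax, Hira, Omar}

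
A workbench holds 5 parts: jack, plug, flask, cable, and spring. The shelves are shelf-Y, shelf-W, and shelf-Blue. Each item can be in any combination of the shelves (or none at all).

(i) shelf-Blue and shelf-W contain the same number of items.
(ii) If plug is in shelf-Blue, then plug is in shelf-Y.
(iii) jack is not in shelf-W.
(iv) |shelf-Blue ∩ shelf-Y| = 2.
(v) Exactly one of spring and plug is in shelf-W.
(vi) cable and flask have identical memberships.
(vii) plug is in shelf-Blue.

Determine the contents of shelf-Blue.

From (iii): jack ∉ shelf-W.
From (vii): plug ∈ shelf-Blue.
(ii): plug ∈ shelf-Y.
Suppose jack ∉ shelf-Blue: no assignment then satisfies all the clues, so jack ∈ shelf-Blue.

shelf-Blue = {jack, plug, spring}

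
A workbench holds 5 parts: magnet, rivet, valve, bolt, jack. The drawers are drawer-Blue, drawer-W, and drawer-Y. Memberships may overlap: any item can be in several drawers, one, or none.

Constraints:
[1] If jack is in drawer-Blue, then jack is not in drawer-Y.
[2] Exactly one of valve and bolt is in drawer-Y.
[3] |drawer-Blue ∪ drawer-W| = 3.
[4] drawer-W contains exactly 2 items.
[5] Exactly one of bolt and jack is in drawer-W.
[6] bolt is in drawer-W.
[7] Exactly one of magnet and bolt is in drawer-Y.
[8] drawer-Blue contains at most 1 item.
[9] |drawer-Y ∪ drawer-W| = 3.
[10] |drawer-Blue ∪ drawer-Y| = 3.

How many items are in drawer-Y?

2

From (6): bolt ∈ drawer-W.
(5) (exactly one): jack ∉ drawer-W.
Suppose bolt ∈ drawer-Blue: no assignment then satisfies all the clues, so bolt ∉ drawer-Blue.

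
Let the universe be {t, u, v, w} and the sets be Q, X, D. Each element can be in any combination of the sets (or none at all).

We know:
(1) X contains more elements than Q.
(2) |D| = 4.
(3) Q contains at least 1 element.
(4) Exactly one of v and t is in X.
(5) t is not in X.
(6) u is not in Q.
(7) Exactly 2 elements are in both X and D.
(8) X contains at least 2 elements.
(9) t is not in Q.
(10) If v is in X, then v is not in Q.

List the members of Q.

Q = {w}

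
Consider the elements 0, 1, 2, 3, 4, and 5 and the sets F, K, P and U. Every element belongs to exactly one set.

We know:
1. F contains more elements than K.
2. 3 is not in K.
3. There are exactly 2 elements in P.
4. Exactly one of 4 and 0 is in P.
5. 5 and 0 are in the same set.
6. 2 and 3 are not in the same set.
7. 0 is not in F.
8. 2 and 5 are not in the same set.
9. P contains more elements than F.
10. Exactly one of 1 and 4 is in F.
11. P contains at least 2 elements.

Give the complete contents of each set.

F = {1}; K = {}; P = {2, 4}; U = {0, 3, 5}

From (2): 3 ∉ K.
From (7): 0 ∉ F.
(5): 5 matches 0: 5 ∉ F.
Suppose 0 ∈ K: no assignment then satisfies all the clues, so 0 ∉ K.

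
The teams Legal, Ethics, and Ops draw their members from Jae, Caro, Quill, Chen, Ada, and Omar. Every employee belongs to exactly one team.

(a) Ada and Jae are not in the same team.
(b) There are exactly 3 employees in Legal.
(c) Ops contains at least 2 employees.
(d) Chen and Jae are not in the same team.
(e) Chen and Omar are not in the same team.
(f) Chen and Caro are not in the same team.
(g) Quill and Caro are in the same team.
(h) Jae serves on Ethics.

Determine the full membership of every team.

Legal = {Caro, Omar, Quill}; Ethics = {Jae}; Ops = {Ada, Chen}

From (h): Jae ∈ Ethics.
(a): Ada ∉ Ethics.
(d): Chen ∉ Ethics.
Suppose Caro ∉ Legal: no assignment then satisfies all the clues, so Caro ∈ Legal.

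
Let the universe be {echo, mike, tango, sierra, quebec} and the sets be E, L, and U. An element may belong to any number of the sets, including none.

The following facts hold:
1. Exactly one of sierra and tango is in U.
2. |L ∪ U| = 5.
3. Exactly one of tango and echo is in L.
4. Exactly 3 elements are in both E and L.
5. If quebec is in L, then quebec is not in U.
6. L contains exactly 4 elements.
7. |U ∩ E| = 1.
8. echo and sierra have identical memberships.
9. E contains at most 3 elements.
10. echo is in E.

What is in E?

E = {echo, mike, sierra}

From (10): echo ∈ E.
(8): sierra matches echo: sierra ∈ E.
Suppose mike ∉ E: no assignment then satisfies all the clues, so mike ∈ E.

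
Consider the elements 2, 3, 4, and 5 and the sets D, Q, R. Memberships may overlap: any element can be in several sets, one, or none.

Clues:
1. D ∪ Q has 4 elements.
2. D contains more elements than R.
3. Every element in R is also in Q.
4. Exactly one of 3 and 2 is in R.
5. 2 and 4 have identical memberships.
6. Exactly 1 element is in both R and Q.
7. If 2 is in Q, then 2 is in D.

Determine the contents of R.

R = {3}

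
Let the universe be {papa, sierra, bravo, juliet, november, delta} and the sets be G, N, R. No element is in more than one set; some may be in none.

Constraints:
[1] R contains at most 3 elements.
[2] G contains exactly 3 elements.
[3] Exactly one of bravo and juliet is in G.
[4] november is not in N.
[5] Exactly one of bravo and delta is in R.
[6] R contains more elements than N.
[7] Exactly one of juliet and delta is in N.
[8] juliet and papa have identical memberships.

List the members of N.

N = {delta}

From (4): november ∉ N.
Suppose papa ∈ N: no assignment then satisfies all the clues, so papa ∉ N.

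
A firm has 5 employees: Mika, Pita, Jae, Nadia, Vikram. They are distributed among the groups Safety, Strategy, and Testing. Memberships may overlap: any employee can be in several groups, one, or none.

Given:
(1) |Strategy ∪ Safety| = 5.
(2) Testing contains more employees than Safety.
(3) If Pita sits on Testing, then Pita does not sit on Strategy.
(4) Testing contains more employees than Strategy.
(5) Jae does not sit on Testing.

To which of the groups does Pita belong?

Pita: Safety, Testing

From (5): Jae ∉ Testing.
Suppose Pita ∉ Safety: no assignment then satisfies all the clues, so Pita ∈ Safety.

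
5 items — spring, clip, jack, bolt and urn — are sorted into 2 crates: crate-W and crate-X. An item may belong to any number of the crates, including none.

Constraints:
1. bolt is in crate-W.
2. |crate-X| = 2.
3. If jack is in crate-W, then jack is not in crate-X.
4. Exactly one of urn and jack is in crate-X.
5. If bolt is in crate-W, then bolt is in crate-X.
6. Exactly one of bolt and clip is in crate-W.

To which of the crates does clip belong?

clip: none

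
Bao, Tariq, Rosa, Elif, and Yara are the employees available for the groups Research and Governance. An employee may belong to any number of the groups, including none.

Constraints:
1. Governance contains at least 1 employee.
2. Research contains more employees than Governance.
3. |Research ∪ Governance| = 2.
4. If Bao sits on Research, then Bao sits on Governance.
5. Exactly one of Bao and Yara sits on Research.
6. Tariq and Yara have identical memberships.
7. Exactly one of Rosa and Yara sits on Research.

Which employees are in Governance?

Governance = {Bao}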